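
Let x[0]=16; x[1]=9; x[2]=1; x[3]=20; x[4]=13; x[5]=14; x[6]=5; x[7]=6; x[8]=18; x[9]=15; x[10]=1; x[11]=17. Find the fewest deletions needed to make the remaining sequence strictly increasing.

7

Fewest deletions = n − (longest strictly increasing subsequence).
Patience tails:
16 → extends → [16]
9 → replaces 16 → [9]
1 → replaces 9 → [1]
20 → extends → [1, 20]
13 → replaces 20 → [1, 13]
14 → extends → [1, 13, 14]
5 → replaces 13 → [1, 5, 14]
6 → replaces 14 → [1, 5, 6]
18 → extends → [1, 5, 6, 18]
15 → replaces 18 → [1, 5, 6, 15]
1 → already a tail → [1, 5, 6, 15]
17 → extends → [1, 5, 6, 15, 17]
Longest strictly increasing subsequence has length 5, so deletions = 12 − 5 = 7.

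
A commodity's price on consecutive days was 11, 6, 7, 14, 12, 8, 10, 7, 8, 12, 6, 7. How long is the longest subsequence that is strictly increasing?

5

Track the smallest tail for each achievable length (strict):
11 → extends → [11]
6 → replaces 11 → [6]
7 → extends → [6, 7]
14 → extends → [6, 7, 14]
12 → replaces 14 → [6, 7, 12]
8 → replaces 12 → [6, 7, 8]
10 → extends → [6, 7, 8, 10]
7 → already a tail → [6, 7, 8, 10]
8 → already a tail → [6, 7, 8, 10]
12 → extends → [6, 7, 8, 10, 12]
6 → already a tail → [6, 7, 8, 10, 12]
7 → already a tail → [6, 7, 8, 10, 12]
Five tails, so the longest strictly increasing subsequence has length 5 (e.g. 6, 7, 8, 10, 12).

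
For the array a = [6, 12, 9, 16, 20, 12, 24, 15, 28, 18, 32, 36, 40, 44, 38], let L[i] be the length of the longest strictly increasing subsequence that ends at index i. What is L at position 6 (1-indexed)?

3

dp[i] = 1 + max{dp[j] : j<i, a[j]<a[i]} (or 1 if no such j):
i:      1  2  3  4  5  6  7  8  9 10 11 12 13 14 15
a[i]:   6 12  9 16 20 12 24 15 28 18 32 36 40 44 38
dp:     1  2  2  3  4  3  5  4  6  5  7  8  9 10  9
At index 6 the value is 3.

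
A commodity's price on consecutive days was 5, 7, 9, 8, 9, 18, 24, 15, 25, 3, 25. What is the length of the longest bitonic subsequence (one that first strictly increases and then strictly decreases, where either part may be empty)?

8

inc[i] = longest strictly increasing subsequence ending at i; dec[i] = longest strictly decreasing subsequence starting at i:
i:      1  2  3  4  5  6  7  8  9 10 11
a[i]:   5  7  9  8  9 18 24 15 25  3 25
inc:    1  2  3  3  4  5  6  5  7  1  7
dec:    2  2  3  2  2  3  3  2  2  1  1
Best peak at i=7 (value 24): inc=6, dec=3, length 6+3−1 = 8.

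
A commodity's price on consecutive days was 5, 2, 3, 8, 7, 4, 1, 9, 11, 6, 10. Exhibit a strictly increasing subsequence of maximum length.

2, 3, 8, 9, 11

Patience tails give the LIS length; then backtrack through the dp parents:
5 → extends → [5]
2 → replaces 5 → [2]
3 → extends → [2, 3]
8 → extends → [2, 3, 8]
7 → replaces 8 → [2, 3, 7]
4 → replaces 7 → [2, 3, 4]
1 → replaces 2 → [1, 3, 4]
9 → extends → [1, 3, 4, 9]
11 → extends → [1, 3, 4, 9, 11]
6 → replaces 9 → [1, 3, 4, 6, 11]
10 → replaces 11 → [1, 3, 4, 6, 10]
Length 5; one witness is 2, 3, 8, 9, 11.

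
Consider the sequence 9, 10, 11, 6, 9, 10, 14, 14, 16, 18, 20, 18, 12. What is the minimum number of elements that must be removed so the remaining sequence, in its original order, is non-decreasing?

Fewest deletions = n − (longest non-decreasing subsequence).
Patience tails:
9 → extends → [9]
10 → extends → [9, 10]
11 → extends → [9, 10, 11]
6 → replaces 9 → [6, 10, 11]
9 → replaces 10 → [6, 9, 11]
10 → replaces 11 → [6, 9, 10]
14 → extends → [6, 9, 10, 14]
14 → extends → [6, 9, 10, 14, 14]
16 → extends → [6, 9, 10, 14, 14, 16]
18 → extends → [6, 9, 10, 14, 14, 16, 18]
20 → extends → [6, 9, 10, 14, 14, 16, 18, 20]
18 → replaces 20 → [6, 9, 10, 14, 14, 16, 18, 18]
12 → replaces 14 → [6, 9, 10, 12, 14, 16, 18, 18]
Longest non-decreasing subsequence has length 8, so deletions = 13 − 8 = 5.

5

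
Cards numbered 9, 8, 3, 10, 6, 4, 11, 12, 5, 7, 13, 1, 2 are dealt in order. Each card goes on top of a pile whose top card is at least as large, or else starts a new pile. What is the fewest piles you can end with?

The minimum number of non-increasing subsequences covering a sequence equals the length of its longest strictly increasing subsequence.
LIS length is 5 (e.g. 9, 10, 11, 12, 13), so 5 piles are needed.

5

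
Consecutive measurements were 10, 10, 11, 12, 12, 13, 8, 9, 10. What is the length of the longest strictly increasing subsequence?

4

Track the smallest tail for each achievable length (strict):
10 → extends → [10]
10 → already a tail → [10]
11 → extends → [10, 11]
12 → extends → [10, 11, 12]
12 → already a tail → [10, 11, 12]
13 → extends → [10, 11, 12, 13]
8 → replaces 10 → [8, 11, 12, 13]
9 → replaces 11 → [8, 9, 12, 13]
10 → replaces 12 → [8, 9, 10, 13]
Four tails, so the longest strictly increasing subsequence has length 4 (e.g. 10, 11, 12, 13).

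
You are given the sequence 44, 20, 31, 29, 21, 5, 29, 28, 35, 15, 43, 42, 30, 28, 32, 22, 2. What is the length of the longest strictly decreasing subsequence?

7

Let dp[i] be the longest strictly decreasing subsequence ending at i:
i:      1  2  3  4  5  6  7  8  9 10 11 12 13 14 15 16 17
a[i]:  44 20 31 29 21  5 29 28 35 15 43 42 30 28 32 22  2
dp:     1  2  2  3  4  5  3  4  2  5  2  3  4  5  4  6  7
Maximum is 7.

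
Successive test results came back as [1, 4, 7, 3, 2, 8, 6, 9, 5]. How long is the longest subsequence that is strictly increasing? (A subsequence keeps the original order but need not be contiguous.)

5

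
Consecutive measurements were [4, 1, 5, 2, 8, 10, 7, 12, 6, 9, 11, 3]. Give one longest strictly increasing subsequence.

4, 5, 8, 10, 12

Patience tails give the LIS length; then backtrack through the dp parents:
4 → extends → [4]
1 → replaces 4 → [1]
5 → extends → [1, 5]
2 → replaces 5 → [1, 2]
8 → extends → [1, 2, 8]
10 → extends → [1, 2, 8, 10]
7 → replaces 8 → [1, 2, 7, 10]
12 → extends → [1, 2, 7, 10, 12]
6 → replaces 7 → [1, 2, 6, 10, 12]
9 → replaces 10 → [1, 2, 6, 9, 12]
11 → replaces 12 → [1, 2, 6, 9, 11]
3 → replaces 6 → [1, 2, 3, 9, 11]
Length 5; one witness is 4, 5, 8, 10, 12.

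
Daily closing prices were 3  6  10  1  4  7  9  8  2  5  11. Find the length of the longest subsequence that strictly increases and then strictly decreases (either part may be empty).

6

inc[i] = longest strictly increasing subsequence ending at i; dec[i] = longest strictly decreasing subsequence starting at i:
i:      1  2  3  4  5  6  7  8  9 10 11
a[i]:   3  6 10  1  4  7  9  8  2  5 11
inc:    1  2  3  1  2  3  4  4  2  3  5
dec:    2  3  4  1  2  2  3  2  1  1  1
Best peak at i=3 (value 10): inc=3, dec=4, length 3+4−1 = 6.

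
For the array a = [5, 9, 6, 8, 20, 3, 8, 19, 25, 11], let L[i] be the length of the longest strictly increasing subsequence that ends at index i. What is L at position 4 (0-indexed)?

4

dp[i] = 1 + max{dp[j] : j<i, a[j]<a[i]} (or 1 if no such j):
i:      0  1  2  3  4  5  6  7  8  9
a[i]:   5  9  6  8 20  3  8 19 25 11
dp:     1  2  2  3  4  1  3  4  5  4
At index 4 the value is 4.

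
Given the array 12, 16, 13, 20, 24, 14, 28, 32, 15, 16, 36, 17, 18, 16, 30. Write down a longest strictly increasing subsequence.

Patience tails give the LIS length; then backtrack through the dp parents:
12 → extends → [12]
16 → extends → [12, 16]
13 → replaces 16 → [12, 13]
20 → extends → [12, 13, 20]
24 → extends → [12, 13, 20, 24]
14 → replaces 20 → [12, 13, 14, 24]
28 → extends → [12, 13, 14, 24, 28]
32 → extends → [12, 13, 14, 24, 28, 32]
15 → replaces 24 → [12, 13, 14, 15, 28, 32]
16 → replaces 28 → [12, 13, 14, 15, 16, 32]
36 → extends → [12, 13, 14, 15, 16, 32, 36]
17 → replaces 32 → [12, 13, 14, 15, 16, 17, 36]
18 → replaces 36 → [12, 13, 14, 15, 16, 17, 18]
16 → already a tail → [12, 13, 14, 15, 16, 17, 18]
30 → extends → [12, 13, 14, 15, 16, 17, 18, 30]
Length 8; one witness is 12, 13, 14, 15, 16, 17, 18, 30.

12, 13, 14, 15, 16, 17, 18, 30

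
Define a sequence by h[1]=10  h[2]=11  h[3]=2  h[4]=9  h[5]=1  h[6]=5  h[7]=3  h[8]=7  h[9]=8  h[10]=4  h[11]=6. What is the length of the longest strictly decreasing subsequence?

Negate each value so 'decreasing' becomes 'increasing', then run patience tails on the negated sequence:
-10 → extends → [-10]
-11 → replaces -10 → [-11]
-2 → extends → [-11, -2]
-9 → replaces -2 → [-11, -9]
-1 → extends → [-11, -9, -1]
-5 → replaces -1 → [-11, -9, -5]
-3 → extends → [-11, -9, -5, -3]
-7 → replaces -5 → [-11, -9, -7, -3]
-8 → replaces -7 → [-11, -9, -8, -3]
-4 → replaces -3 → [-11, -9, -8, -4]
-6 → replaces -4 → [-11, -9, -8, -6]
Four tails, so the longest strictly decreasing subsequence of the original has length 4.

4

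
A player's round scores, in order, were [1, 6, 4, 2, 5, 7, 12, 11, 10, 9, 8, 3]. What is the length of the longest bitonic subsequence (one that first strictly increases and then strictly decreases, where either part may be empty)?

10

inc[i] = longest strictly increasing subsequence ending at i; dec[i] = longest strictly decreasing subsequence starting at i:
i:      1  2  3  4  5  6  7  8  9 10 11 12
a[i]:   1  6  4  2  5  7 12 11 10  9  8  3
inc:    1  2  2  2  3  4  5  5  5  5  5  3
dec:    1  3  2  1  2  2  6  5  4  3  2  1
Best peak at i=7 (value 12): inc=5, dec=6, length 5+6−1 = 10.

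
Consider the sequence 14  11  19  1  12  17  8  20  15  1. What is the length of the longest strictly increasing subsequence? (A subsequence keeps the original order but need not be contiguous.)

Track the smallest tail for each achievable length (strict):
14 → extends → [14]
11 → replaces 14 → [11]
19 → extends → [11, 19]
1 → replaces 11 → [1, 19]
12 → replaces 19 → [1, 12]
17 → extends → [1, 12, 17]
8 → replaces 12 → [1, 8, 17]
20 → extends → [1, 8, 17, 20]
15 → replaces 17 → [1, 8, 15, 20]
1 → already a tail → [1, 8, 15, 20]
Four tails, so the longest strictly increasing subsequence has length 4 (e.g. 11, 12, 17, 20).

4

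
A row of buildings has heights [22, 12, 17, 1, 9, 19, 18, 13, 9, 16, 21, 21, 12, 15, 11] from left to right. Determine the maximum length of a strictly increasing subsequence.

Track the smallest tail for each achievable length (strict):
22 → extends → [22]
12 → replaces 22 → [12]
17 → extends → [12, 17]
1 → replaces 12 → [1, 17]
9 → replaces 17 → [1, 9]
19 → extends → [1, 9, 19]
18 → replaces 19 → [1, 9, 18]
13 → replaces 18 → [1, 9, 13]
9 → already a tail → [1, 9, 13]
16 → extends → [1, 9, 13, 16]
21 → extends → [1, 9, 13, 16, 21]
21 → already a tail → [1, 9, 13, 16, 21]
12 → replaces 13 → [1, 9, 12, 16, 21]
15 → replaces 16 → [1, 9, 12, 15, 21]
11 → replaces 12 → [1, 9, 11, 15, 21]
Five tails, so the longest strictly increasing subsequence has length 5 (e.g. 1, 9, 13, 16, 21).

5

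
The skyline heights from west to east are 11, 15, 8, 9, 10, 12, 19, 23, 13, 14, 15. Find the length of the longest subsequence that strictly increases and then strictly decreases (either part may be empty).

7

inc[i] = longest strictly increasing subsequence ending at i; dec[i] = longest strictly decreasing subsequence starting at i:
i:      1  2  3  4  5  6  7  8  9 10 11
a[i]:  11 15  8  9 10 12 19 23 13 14 15
inc:    1  2  1  2  3  4  5  6  5  6  7
dec:    2  2  1  1  1  1  2  2  1  1  1
Best peak at i=8 (value 23): inc=6, dec=2, length 6+2−1 = 7.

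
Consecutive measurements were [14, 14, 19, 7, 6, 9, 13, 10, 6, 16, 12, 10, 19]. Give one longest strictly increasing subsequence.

7, 9, 13, 16, 19

Patience tails give the LIS length; then backtrack through the dp parents:
14 → extends → [14]
14 → already a tail → [14]
19 → extends → [14, 19]
7 → replaces 14 → [7, 19]
6 → replaces 7 → [6, 19]
9 → replaces 19 → [6, 9]
13 → extends → [6, 9, 13]
10 → replaces 13 → [6, 9, 10]
6 → already a tail → [6, 9, 10]
16 → extends → [6, 9, 10, 16]
12 → replaces 16 → [6, 9, 10, 12]
10 → already a tail → [6, 9, 10, 12]
19 → extends → [6, 9, 10, 12, 19]
Length 5; one witness is 7, 9, 13, 16, 19.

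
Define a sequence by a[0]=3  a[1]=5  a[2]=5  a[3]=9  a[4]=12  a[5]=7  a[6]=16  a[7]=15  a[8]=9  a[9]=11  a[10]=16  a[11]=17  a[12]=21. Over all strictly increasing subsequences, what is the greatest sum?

Let S[i] be the best sum of a strictly increasing subsequence ending at i:
i:      0  1  2  3  4  5  6  7  8  9 10 11 12
a[i]:   3  5  5  9 12  7 16 15  9 11 16 17 21
S:      3  8  8 17 29 15 45 44 24 35 60 77 98
Maximum is 98 (e.g. 3 + 5 + 9 + 12 + 15 + 16 + 17 + 21).

98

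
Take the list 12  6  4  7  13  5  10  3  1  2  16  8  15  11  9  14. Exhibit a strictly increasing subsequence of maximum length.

6, 7, 10, 11, 14

Patience tails give the LIS length; then backtrack through the dp parents:
12 → extends → [12]
6 → replaces 12 → [6]
4 → replaces 6 → [4]
7 → extends → [4, 7]
13 → extends → [4, 7, 13]
5 → replaces 7 → [4, 5, 13]
10 → replaces 13 → [4, 5, 10]
3 → replaces 4 → [3, 5, 10]
1 → replaces 3 → [1, 5, 10]
2 → replaces 5 → [1, 2, 10]
16 → extends → [1, 2, 10, 16]
8 → replaces 10 → [1, 2, 8, 16]
15 → replaces 16 → [1, 2, 8, 15]
11 → replaces 15 → [1, 2, 8, 11]
9 → replaces 11 → [1, 2, 8, 9]
14 → extends → [1, 2, 8, 9, 14]
Length 5; one witness is 6, 7, 10, 11, 14.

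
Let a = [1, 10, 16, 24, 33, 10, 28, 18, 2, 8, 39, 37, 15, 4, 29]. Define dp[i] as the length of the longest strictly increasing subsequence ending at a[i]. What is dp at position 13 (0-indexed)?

dp[i] = 1 + max{dp[j] : j<i, a[j]<a[i]} (or 1 if no such j):
i:      0  1  2  3  4  5  6  7  8  9 10 11 12 13 14
a[i]:   1 10 16 24 33 10 28 18  2  8 39 37 15  4 29
dp:     1  2  3  4  5  2  5  4  2  3  6  6  4  3  6
At index 13 the value is 3.

3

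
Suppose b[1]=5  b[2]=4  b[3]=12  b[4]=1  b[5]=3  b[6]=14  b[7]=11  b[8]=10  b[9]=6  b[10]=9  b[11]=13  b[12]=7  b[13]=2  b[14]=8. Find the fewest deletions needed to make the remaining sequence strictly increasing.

9

Fewest deletions = n − (longest strictly increasing subsequence).
Patience tails:
5 → extends → [5]
4 → replaces 5 → [4]
12 → extends → [4, 12]
1 → replaces 4 → [1, 12]
3 → replaces 12 → [1, 3]
14 → extends → [1, 3, 14]
11 → replaces 14 → [1, 3, 11]
10 → replaces 11 → [1, 3, 10]
6 → replaces 10 → [1, 3, 6]
9 → extends → [1, 3, 6, 9]
13 → extends → [1, 3, 6, 9, 13]
7 → replaces 9 → [1, 3, 6, 7, 13]
2 → replaces 3 → [1, 2, 6, 7, 13]
8 → replaces 13 → [1, 2, 6, 7, 8]
Longest strictly increasing subsequence has length 5, so deletions = 14 − 5 = 9.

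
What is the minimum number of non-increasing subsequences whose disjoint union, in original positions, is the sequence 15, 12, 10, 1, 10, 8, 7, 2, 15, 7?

3

The minimum number of non-increasing subsequences covering a sequence equals the length of its longest strictly increasing subsequence.
LIS length is 3 (e.g. 1, 10, 15), so 3 piles are needed.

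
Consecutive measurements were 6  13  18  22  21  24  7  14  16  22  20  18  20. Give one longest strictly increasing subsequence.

Patience tails give the LIS length; then backtrack through the dp parents:
6 → extends → [6]
13 → extends → [6, 13]
18 → extends → [6, 13, 18]
22 → extends → [6, 13, 18, 22]
21 → replaces 22 → [6, 13, 18, 21]
24 → extends → [6, 13, 18, 21, 24]
7 → replaces 13 → [6, 7, 18, 21, 24]
14 → replaces 18 → [6, 7, 14, 21, 24]
16 → replaces 21 → [6, 7, 14, 16, 24]
22 → replaces 24 → [6, 7, 14, 16, 22]
20 → replaces 22 → [6, 7, 14, 16, 20]
18 → replaces 20 → [6, 7, 14, 16, 18]
20 → extends → [6, 7, 14, 16, 18, 20]
Length 6; one witness is 6, 13, 14, 16, 18, 20.

6, 13, 14, 16, 18, 20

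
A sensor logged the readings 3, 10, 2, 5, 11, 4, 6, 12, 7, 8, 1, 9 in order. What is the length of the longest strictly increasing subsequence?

Track the smallest tail for each achievable length (strict):
3 → extends → [3]
10 → extends → [3, 10]
2 → replaces 3 → [2, 10]
5 → replaces 10 → [2, 5]
11 → extends → [2, 5, 11]
4 → replaces 5 → [2, 4, 11]
6 → replaces 11 → [2, 4, 6]
12 → extends → [2, 4, 6, 12]
7 → replaces 12 → [2, 4, 6, 7]
8 → extends → [2, 4, 6, 7, 8]
1 → replaces 2 → [1, 4, 6, 7, 8]
9 → extends → [1, 4, 6, 7, 8, 9]
Six tails, so the longest strictly increasing subsequence has length 6 (e.g. 3, 5, 6, 7, 8, 9).

6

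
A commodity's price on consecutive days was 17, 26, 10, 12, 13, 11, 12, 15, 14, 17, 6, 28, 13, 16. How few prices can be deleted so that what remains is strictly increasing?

Fewest deletions = n − (longest strictly increasing subsequence).
i:      1  2  3  4  5  6  7  8  9 10 11 12 13 14
a[i]:  17 26 10 12 13 11 12 15 14 17  6 28 13 16
dp:     1  2  1  2  3  2  3  4  4  5  1  6  4  5
max dp = 6, so deletions = 14 − 6 = 8.

8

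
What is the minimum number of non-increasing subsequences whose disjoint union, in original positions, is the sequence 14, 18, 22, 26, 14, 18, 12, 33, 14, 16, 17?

The minimum number of non-increasing subsequences covering a sequence equals the length of its longest strictly increasing subsequence.
LIS length is 5 (e.g. 14, 18, 22, 26, 33), so 5 piles are needed.

5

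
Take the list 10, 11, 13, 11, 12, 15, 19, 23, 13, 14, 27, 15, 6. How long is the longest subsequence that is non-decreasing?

8

Let dp[i] be the length of the longest such subsequence ending at index i:
i:      1  2  3  4  5  6  7  8  9 10 11 12 13
a[i]:  10 11 13 11 12 15 19 23 13 14 27 15  6
dp:     1  2  3  3  4  5  6  7  5  6  8  7  1
Maximum dp value is 8.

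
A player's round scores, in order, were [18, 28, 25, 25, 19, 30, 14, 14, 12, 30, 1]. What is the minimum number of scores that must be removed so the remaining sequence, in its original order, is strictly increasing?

8

Fewest deletions = n − (longest strictly increasing subsequence).
Patience tails:
18 → extends → [18]
28 → extends → [18, 28]
25 → replaces 28 → [18, 25]
25 → already a tail → [18, 25]
19 → replaces 25 → [18, 19]
30 → extends → [18, 19, 30]
14 → replaces 18 → [14, 19, 30]
14 → already a tail → [14, 19, 30]
12 → replaces 14 → [12, 19, 30]
30 → already a tail → [12, 19, 30]
1 → replaces 12 → [1, 19, 30]
Longest strictly increasing subsequence has length 3, so deletions = 11 − 3 = 8.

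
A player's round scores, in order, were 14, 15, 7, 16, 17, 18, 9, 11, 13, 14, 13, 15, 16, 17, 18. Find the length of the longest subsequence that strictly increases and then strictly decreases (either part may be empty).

inc[i] = longest strictly increasing subsequence ending at i; dec[i] = longest strictly decreasing subsequence starting at i:
i:      1  2  3  4  5  6  7  8  9 10 11 12 13 14 15
a[i]:  14 15  7 16 17 18  9 11 13 14 13 15 16 17 18
inc:    1  2  1  3  4  5  2  3  4  5  4  6  7  8  9
dec:    2  3  1  3  3  3  1  1  1  2  1  1  1  1  1
Best peak at i=15 (value 18): inc=9, dec=1, length 9+1−1 = 9.

9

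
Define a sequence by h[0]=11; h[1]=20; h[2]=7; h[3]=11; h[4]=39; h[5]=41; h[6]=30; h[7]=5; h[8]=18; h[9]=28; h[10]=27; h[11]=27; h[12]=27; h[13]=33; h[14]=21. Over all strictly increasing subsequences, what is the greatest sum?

111

Let S[i] be the best sum of a strictly increasing subsequence ending at i:
i:       0   1   2   3   4   5   6   7   8   9  10  11  12  13  14
h[i]:   11  20   7  11  39  41  30   5  18  28  27  27  27  33  21
S:      11  31   7  18  70 111  61   5  36  64  63  63  63  97  57
Maximum is 111 (e.g. 11 + 20 + 39 + 41).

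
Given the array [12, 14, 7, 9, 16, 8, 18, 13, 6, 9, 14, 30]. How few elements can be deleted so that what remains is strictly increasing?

Fewest deletions = n − (longest strictly increasing subsequence).
Patience tails:
12 → extends → [12]
14 → extends → [12, 14]
7 → replaces 12 → [7, 14]
9 → replaces 14 → [7, 9]
16 → extends → [7, 9, 16]
8 → replaces 9 → [7, 8, 16]
18 → extends → [7, 8, 16, 18]
13 → replaces 16 → [7, 8, 13, 18]
6 → replaces 7 → [6, 8, 13, 18]
9 → replaces 13 → [6, 8, 9, 18]
14 → replaces 18 → [6, 8, 9, 14]
30 → extends → [6, 8, 9, 14, 30]
Longest strictly increasing subsequence has length 5, so deletions = 12 − 5 = 7.

7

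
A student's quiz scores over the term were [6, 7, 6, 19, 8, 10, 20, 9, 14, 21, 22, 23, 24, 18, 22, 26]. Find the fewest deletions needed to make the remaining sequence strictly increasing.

6

Fewest deletions = n − (longest strictly increasing subsequence).
Patience tails:
6 → extends → [6]
7 → extends → [6, 7]
6 → already a tail → [6, 7]
19 → extends → [6, 7, 19]
8 → replaces 19 → [6, 7, 8]
10 → extends → [6, 7, 8, 10]
20 → extends → [6, 7, 8, 10, 20]
9 → replaces 10 → [6, 7, 8, 9, 20]
14 → replaces 20 → [6, 7, 8, 9, 14]
21 → extends → [6, 7, 8, 9, 14, 21]
22 → extends → [6, 7, 8, 9, 14, 21, 22]
23 → extends → [6, 7, 8, 9, 14, 21, 22, 23]
24 → extends → [6, 7, 8, 9, 14, 21, 22, 23, 24]
18 → replaces 21 → [6, 7, 8, 9, 14, 18, 22, 23, 24]
22 → already a tail → [6, 7, 8, 9, 14, 18, 22, 23, 24]
26 → extends → [6, 7, 8, 9, 14, 18, 22, 23, 24, 26]
Longest strictly increasing subsequence has length 10, so deletions = 16 − 10 = 6.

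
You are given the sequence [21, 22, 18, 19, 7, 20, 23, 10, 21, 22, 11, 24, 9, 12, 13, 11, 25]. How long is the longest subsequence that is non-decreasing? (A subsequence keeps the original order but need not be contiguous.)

Let dp[i] be the length of the longest such subsequence ending at index i:
i:      1  2  3  4  5  6  7  8  9 10 11 12 13 14 15 16 17
a[i]:  21 22 18 19  7 20 23 10 21 22 11 24  9 12 13 11 25
dp:     1  2  1  2  1  3  4  2  4  5  3  6  2  4  5  4  7
Maximum dp value is 7.

7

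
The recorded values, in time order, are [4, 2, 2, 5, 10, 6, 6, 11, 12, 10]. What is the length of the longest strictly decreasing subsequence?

2

Negate each value so 'decreasing' becomes 'increasing', then run patience tails on the negated sequence:
-4 → extends → [-4]
-2 → extends → [-4, -2]
-2 → already a tail → [-4, -2]
-5 → replaces -4 → [-5, -2]
-10 → replaces -5 → [-10, -2]
-6 → replaces -2 → [-10, -6]
-6 → already a tail → [-10, -6]
-11 → replaces -10 → [-11, -6]
-12 → replaces -11 → [-12, -6]
-10 → replaces -6 → [-12, -10]
Two tails, so the longest strictly decreasing subsequence of the original has length 2.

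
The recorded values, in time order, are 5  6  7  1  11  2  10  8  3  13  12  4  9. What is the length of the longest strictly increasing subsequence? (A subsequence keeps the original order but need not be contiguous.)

5

Let dp[i] be the length of the longest such subsequence ending at index i:
i:      1  2  3  4  5  6  7  8  9 10 11 12 13
a[i]:   5  6  7  1 11  2 10  8  3 13 12  4  9
dp:     1  2  3  1  4  2  4  4  3  5  5  4  5
Maximum dp value is 5.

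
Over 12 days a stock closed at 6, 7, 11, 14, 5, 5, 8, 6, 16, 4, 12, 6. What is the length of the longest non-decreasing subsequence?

5

Track the smallest tail for each achievable length (allowing ties):
6 → extends → [6]
7 → extends → [6, 7]
11 → extends → [6, 7, 11]
14 → extends → [6, 7, 11, 14]
5 → replaces 6 → [5, 7, 11, 14]
5 → replaces 7 → [5, 5, 11, 14]
8 → replaces 11 → [5, 5, 8, 14]
6 → replaces 8 → [5, 5, 6, 14]
16 → extends → [5, 5, 6, 14, 16]
4 → replaces 5 → [4, 5, 6, 14, 16]
12 → replaces 14 → [4, 5, 6, 12, 16]
6 → replaces 12 → [4, 5, 6, 6, 16]
Five tails, so the longest non-decreasing subsequence has length 5 (e.g. 6, 7, 11, 14, 16).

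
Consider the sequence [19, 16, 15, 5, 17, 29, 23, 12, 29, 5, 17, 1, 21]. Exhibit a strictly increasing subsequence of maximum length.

16, 17, 23, 29

Patience tails give the LIS length; then backtrack through the dp parents:
19 → extends → [19]
16 → replaces 19 → [16]
15 → replaces 16 → [15]
5 → replaces 15 → [5]
17 → extends → [5, 17]
29 → extends → [5, 17, 29]
23 → replaces 29 → [5, 17, 23]
12 → replaces 17 → [5, 12, 23]
29 → extends → [5, 12, 23, 29]
5 → already a tail → [5, 12, 23, 29]
17 → replaces 23 → [5, 12, 17, 29]
1 → replaces 5 → [1, 12, 17, 29]
21 → replaces 29 → [1, 12, 17, 21]
Length 4; one witness is 16, 17, 23, 29.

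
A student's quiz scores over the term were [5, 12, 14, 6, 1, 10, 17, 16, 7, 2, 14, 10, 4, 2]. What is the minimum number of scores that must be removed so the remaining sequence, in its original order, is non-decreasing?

10

Fewest deletions = n − (longest non-decreasing subsequence).
i:      1  2  3  4  5  6  7  8  9 10 11 12 13 14
a[i]:   5 12 14  6  1 10 17 16  7  2 14 10  4  2
dp:     1  2  3  2  1  3  4  4  3  2  4  4  3  3
max dp = 4, so deletions = 14 − 4 = 10.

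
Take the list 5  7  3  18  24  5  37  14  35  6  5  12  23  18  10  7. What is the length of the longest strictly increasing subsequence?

5

Let dp[i] be the length of the longest such subsequence ending at index i:
i:      1  2  3  4  5  6  7  8  9 10 11 12 13 14 15 16
a[i]:   5  7  3 18 24  5 37 14 35  6  5 12 23 18 10  7
dp:     1  2  1  3  4  2  5  3  5  3  2  4  5  5  4  4
Maximum dp value is 5.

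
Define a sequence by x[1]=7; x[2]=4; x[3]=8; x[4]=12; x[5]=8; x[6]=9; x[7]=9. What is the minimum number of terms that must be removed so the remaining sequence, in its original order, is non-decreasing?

2

Fewest deletions = n − (longest non-decreasing subsequence).
Patience tails:
7 → extends → [7]
4 → replaces 7 → [4]
8 → extends → [4, 8]
12 → extends → [4, 8, 12]
8 → replaces 12 → [4, 8, 8]
9 → extends → [4, 8, 8, 9]
9 → extends → [4, 8, 8, 9, 9]
Longest non-decreasing subsequence has length 5, so deletions = 7 − 5 = 2.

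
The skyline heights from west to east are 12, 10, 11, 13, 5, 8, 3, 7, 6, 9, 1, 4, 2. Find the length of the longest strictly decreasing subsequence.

Negate each value so 'decreasing' becomes 'increasing', then run patience tails on the negated sequence:
-12 → extends → [-12]
-10 → extends → [-12, -10]
-11 → replaces -10 → [-12, -11]
-13 → replaces -12 → [-13, -11]
-5 → extends → [-13, -11, -5]
-8 → replaces -5 → [-13, -11, -8]
-3 → extends → [-13, -11, -8, -3]
-7 → replaces -3 → [-13, -11, -8, -7]
-6 → extends → [-13, -11, -8, -7, -6]
-9 → replaces -8 → [-13, -11, -9, -7, -6]
-1 → extends → [-13, -11, -9, -7, -6, -1]
-4 → replaces -1 → [-13, -11, -9, -7, -6, -4]
-2 → extends → [-13, -11, -9, -7, -6, -4, -2]
Seven tails, so the longest strictly decreasing subsequence of the original has length 7.

7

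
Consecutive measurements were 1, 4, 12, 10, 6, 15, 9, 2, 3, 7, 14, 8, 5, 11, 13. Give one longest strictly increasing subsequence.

1, 4, 6, 7, 8, 11, 13

Patience tails give the LIS length; then backtrack through the dp parents:
1 → extends → [1]
4 → extends → [1, 4]
12 → extends → [1, 4, 12]
10 → replaces 12 → [1, 4, 10]
6 → replaces 10 → [1, 4, 6]
15 → extends → [1, 4, 6, 15]
9 → replaces 15 → [1, 4, 6, 9]
2 → replaces 4 → [1, 2, 6, 9]
3 → replaces 6 → [1, 2, 3, 9]
7 → replaces 9 → [1, 2, 3, 7]
14 → extends → [1, 2, 3, 7, 14]
8 → replaces 14 → [1, 2, 3, 7, 8]
5 → replaces 7 → [1, 2, 3, 5, 8]
11 → extends → [1, 2, 3, 5, 8, 11]
13 → extends → [1, 2, 3, 5, 8, 11, 13]
Length 7; one witness is 1, 4, 6, 7, 8, 11, 13.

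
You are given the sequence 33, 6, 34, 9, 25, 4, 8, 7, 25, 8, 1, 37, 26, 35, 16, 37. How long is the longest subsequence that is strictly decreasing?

Let dp[i] be the longest strictly decreasing subsequence ending at i:
i:      1  2  3  4  5  6  7  8  9 10 11 12 13 14 15 16
a[i]:  33  6 34  9 25  4  8  7 25  8  1 37 26 35 16 37
dp:     1  2  1  2  2  3  3  4  2  3  5  1  2  2  3  1
Maximum is 5.

5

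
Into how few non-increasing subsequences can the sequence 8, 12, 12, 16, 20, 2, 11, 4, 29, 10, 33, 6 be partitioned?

6

The minimum number of non-increasing subsequences covering a sequence equals the length of its longest strictly increasing subsequence.
LIS length is 6 (e.g. 8, 12, 16, 20, 29, 33), so 6 piles are needed.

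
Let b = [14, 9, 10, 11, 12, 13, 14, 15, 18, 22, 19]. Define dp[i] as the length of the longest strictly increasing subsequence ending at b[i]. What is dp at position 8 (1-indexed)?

dp[i] = 1 + max{dp[j] : j<i, b[j]<b[i]} (or 1 if no such j):
i:      1  2  3  4  5  6  7  8  9 10 11
b[i]:  14  9 10 11 12 13 14 15 18 22 19
dp:     1  1  2  3  4  5  6  7  8  9  9
At index 8 the value is 7.

7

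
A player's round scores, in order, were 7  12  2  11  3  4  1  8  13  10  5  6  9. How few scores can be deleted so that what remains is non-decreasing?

7

Fewest deletions = n − (longest non-decreasing subsequence).
Patience tails:
7 → extends → [7]
12 → extends → [7, 12]
2 → replaces 7 → [2, 12]
11 → replaces 12 → [2, 11]
3 → replaces 11 → [2, 3]
4 → extends → [2, 3, 4]
1 → replaces 2 → [1, 3, 4]
8 → extends → [1, 3, 4, 8]
13 → extends → [1, 3, 4, 8, 13]
10 → replaces 13 → [1, 3, 4, 8, 10]
5 → replaces 8 → [1, 3, 4, 5, 10]
6 → replaces 10 → [1, 3, 4, 5, 6]
9 → extends → [1, 3, 4, 5, 6, 9]
Longest non-decreasing subsequence has length 6, so deletions = 13 − 6 = 7.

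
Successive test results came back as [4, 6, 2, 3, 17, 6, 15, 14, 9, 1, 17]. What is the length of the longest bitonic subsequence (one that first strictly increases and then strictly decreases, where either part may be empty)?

7

inc[i] = longest strictly increasing subsequence ending at i; dec[i] = longest strictly decreasing subsequence starting at i:
i:      1  2  3  4  5  6  7  8  9 10 11
a[i]:   4  6  2  3 17  6 15 14  9  1 17
inc:    1  2  1  2  3  3  4  4  4  1  5
dec:    3  3  2  2  5  2  4  3  2  1  1
Best peak at i=5 (value 17): inc=3, dec=5, length 3+5−1 = 7.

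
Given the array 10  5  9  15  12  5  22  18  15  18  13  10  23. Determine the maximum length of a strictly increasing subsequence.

Track the smallest tail for each achievable length (strict):
10 → extends → [10]
5 → replaces 10 → [5]
9 → extends → [5, 9]
15 → extends → [5, 9, 15]
12 → replaces 15 → [5, 9, 12]
5 → already a tail → [5, 9, 12]
22 → extends → [5, 9, 12, 22]
18 → replaces 22 → [5, 9, 12, 18]
15 → replaces 18 → [5, 9, 12, 15]
18 → extends → [5, 9, 12, 15, 18]
13 → replaces 15 → [5, 9, 12, 13, 18]
10 → replaces 12 → [5, 9, 10, 13, 18]
23 → extends → [5, 9, 10, 13, 18, 23]
Six tails, so the longest strictly increasing subsequence has length 6 (e.g. 5, 9, 12, 15, 18, 23).

6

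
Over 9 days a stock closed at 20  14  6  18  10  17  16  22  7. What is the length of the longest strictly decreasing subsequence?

5

Let dp[i] be the longest strictly decreasing subsequence ending at i:
i:      1  2  3  4  5  6  7  8  9
a[i]:  20 14  6 18 10 17 16 22  7
dp:     1  2  3  2  3  3  4  1  5
Maximum is 5.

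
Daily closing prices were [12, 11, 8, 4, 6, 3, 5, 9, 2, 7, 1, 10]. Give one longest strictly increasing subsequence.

Patience tails give the LIS length; then backtrack through the dp parents:
12 → extends → [12]
11 → replaces 12 → [11]
8 → replaces 11 → [8]
4 → replaces 8 → [4]
6 → extends → [4, 6]
3 → replaces 4 → [3, 6]
5 → replaces 6 → [3, 5]
9 → extends → [3, 5, 9]
2 → replaces 3 → [2, 5, 9]
7 → replaces 9 → [2, 5, 7]
1 → replaces 2 → [1, 5, 7]
10 → extends → [1, 5, 7, 10]
Length 4; one witness is 4, 6, 9, 10.

4, 6, 9, 10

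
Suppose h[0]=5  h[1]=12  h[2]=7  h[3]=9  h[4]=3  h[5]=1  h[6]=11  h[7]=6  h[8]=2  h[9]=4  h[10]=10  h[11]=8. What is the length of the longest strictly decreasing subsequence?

4

Negate each value so 'decreasing' becomes 'increasing', then run patience tails on the negated sequence:
-5 → extends → [-5]
-12 → replaces -5 → [-12]
-7 → extends → [-12, -7]
-9 → replaces -7 → [-12, -9]
-3 → extends → [-12, -9, -3]
-1 → extends → [-12, -9, -3, -1]
-11 → replaces -9 → [-12, -11, -3, -1]
-6 → replaces -3 → [-12, -11, -6, -1]
-2 → replaces -1 → [-12, -11, -6, -2]
-4 → replaces -2 → [-12, -11, -6, -4]
-10 → replaces -6 → [-12, -11, -10, -4]
-8 → replaces -4 → [-12, -11, -10, -8]
Four tails, so the longest strictly decreasing subsequence of the original has length 4.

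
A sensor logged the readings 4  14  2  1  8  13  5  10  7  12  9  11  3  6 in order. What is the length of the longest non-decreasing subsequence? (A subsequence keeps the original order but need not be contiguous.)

5

Track the smallest tail for each achievable length (allowing ties):
4 → extends → [4]
14 → extends → [4, 14]
2 → replaces 4 → [2, 14]
1 → replaces 2 → [1, 14]
8 → replaces 14 → [1, 8]
13 → extends → [1, 8, 13]
5 → replaces 8 → [1, 5, 13]
10 → replaces 13 → [1, 5, 10]
7 → replaces 10 → [1, 5, 7]
12 → extends → [1, 5, 7, 12]
9 → replaces 12 → [1, 5, 7, 9]
11 → extends → [1, 5, 7, 9, 11]
3 → replaces 5 → [1, 3, 7, 9, 11]
6 → replaces 7 → [1, 3, 6, 9, 11]
Five tails, so the longest non-decreasing subsequence has length 5 (e.g. 4, 5, 7, 9, 11).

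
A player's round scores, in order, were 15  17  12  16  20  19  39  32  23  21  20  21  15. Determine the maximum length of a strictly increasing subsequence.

5

Track the smallest tail for each achievable length (strict):
15 → extends → [15]
17 → extends → [15, 17]
12 → replaces 15 → [12, 17]
16 → replaces 17 → [12, 16]
20 → extends → [12, 16, 20]
19 → replaces 20 → [12, 16, 19]
39 → extends → [12, 16, 19, 39]
32 → replaces 39 → [12, 16, 19, 32]
23 → replaces 32 → [12, 16, 19, 23]
21 → replaces 23 → [12, 16, 19, 21]
20 → replaces 21 → [12, 16, 19, 20]
21 → extends → [12, 16, 19, 20, 21]
15 → replaces 16 → [12, 15, 19, 20, 21]
Five tails, so the longest strictly increasing subsequence has length 5 (e.g. 15, 17, 19, 20, 21).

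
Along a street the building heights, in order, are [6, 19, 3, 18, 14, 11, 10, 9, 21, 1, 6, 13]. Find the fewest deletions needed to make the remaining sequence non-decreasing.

Fewest deletions = n − (longest non-decreasing subsequence).
Patience tails:
6 → extends → [6]
19 → extends → [6, 19]
3 → replaces 6 → [3, 19]
18 → replaces 19 → [3, 18]
14 → replaces 18 → [3, 14]
11 → replaces 14 → [3, 11]
10 → replaces 11 → [3, 10]
9 → replaces 10 → [3, 9]
21 → extends → [3, 9, 21]
1 → replaces 3 → [1, 9, 21]
6 → replaces 9 → [1, 6, 21]
13 → replaces 21 → [1, 6, 13]
Longest non-decreasing subsequence has length 3, so deletions = 12 − 3 = 9.

9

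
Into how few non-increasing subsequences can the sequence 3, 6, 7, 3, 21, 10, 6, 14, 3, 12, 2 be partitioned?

5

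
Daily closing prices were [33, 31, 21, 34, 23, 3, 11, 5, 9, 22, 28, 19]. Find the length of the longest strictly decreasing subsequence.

5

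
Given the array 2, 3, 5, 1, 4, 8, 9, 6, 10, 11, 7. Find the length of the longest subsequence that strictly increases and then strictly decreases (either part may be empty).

8

inc[i] = longest strictly increasing subsequence ending at i; dec[i] = longest strictly decreasing subsequence starting at i:
i:      1  2  3  4  5  6  7  8  9 10 11
a[i]:   2  3  5  1  4  8  9  6 10 11  7
inc:    1  2  3  1  3  4  5  4  6  7  5
dec:    2  2  2  1  1  2  2  1  2  2  1
Best peak at i=10 (value 11): inc=7, dec=2, length 7+2−1 = 8.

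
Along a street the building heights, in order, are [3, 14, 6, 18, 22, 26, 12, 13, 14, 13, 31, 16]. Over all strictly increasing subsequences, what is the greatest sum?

Let S[i] be the best sum of a strictly increasing subsequence ending at i:
i:       1   2   3   4   5   6   7   8   9  10  11  12
a[i]:    3  14   6  18  22  26  12  13  14  13  31  16
S:       3  17   9  35  57  83  21  34  48  34 114  64
Maximum is 114 (e.g. 3 + 14 + 18 + 22 + 26 + 31).

114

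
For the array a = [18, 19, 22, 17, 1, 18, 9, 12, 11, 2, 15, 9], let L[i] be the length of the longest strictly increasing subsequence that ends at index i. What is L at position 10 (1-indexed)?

2

dp[i] = 1 + max{dp[j] : j<i, a[j]<a[i]} (or 1 if no such j):
i:      1  2  3  4  5  6  7  8  9 10 11 12
a[i]:  18 19 22 17  1 18  9 12 11  2 15  9
dp:     1  2  3  1  1  2  2  3  3  2  4  3
At index 10 the value is 2.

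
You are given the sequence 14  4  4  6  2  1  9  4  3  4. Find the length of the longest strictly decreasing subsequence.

4

Negate each value so 'decreasing' becomes 'increasing', then run patience tails on the negated sequence:
-14 → extends → [-14]
-4 → extends → [-14, -4]
-4 → already a tail → [-14, -4]
-6 → replaces -4 → [-14, -6]
-2 → extends → [-14, -6, -2]
-1 → extends → [-14, -6, -2, -1]
-9 → replaces -6 → [-14, -9, -2, -1]
-4 → replaces -2 → [-14, -9, -4, -1]
-3 → replaces -1 → [-14, -9, -4, -3]
-4 → already a tail → [-14, -9, -4, -3]
Four tails, so the longest strictly decreasing subsequence of the original has length 4.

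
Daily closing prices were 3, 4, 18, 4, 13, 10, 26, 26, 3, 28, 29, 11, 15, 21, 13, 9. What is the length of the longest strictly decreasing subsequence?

Let dp[i] be the longest strictly decreasing subsequence ending at i:
i:      1  2  3  4  5  6  7  8  9 10 11 12 13 14 15 16
a[i]:   3  4 18  4 13 10 26 26  3 28 29 11 15 21 13  9
dp:     1  1  1  2  2  3  1  1  4  1  1  3  2  2  3  4
Maximum is 4.

4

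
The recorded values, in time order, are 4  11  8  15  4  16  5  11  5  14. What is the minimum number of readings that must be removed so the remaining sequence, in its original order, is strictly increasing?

6

Fewest deletions = n − (longest strictly increasing subsequence).
Patience tails:
4 → extends → [4]
11 → extends → [4, 11]
8 → replaces 11 → [4, 8]
15 → extends → [4, 8, 15]
4 → already a tail → [4, 8, 15]
16 → extends → [4, 8, 15, 16]
5 → replaces 8 → [4, 5, 15, 16]
11 → replaces 15 → [4, 5, 11, 16]
5 → already a tail → [4, 5, 11, 16]
14 → replaces 16 → [4, 5, 11, 14]
Longest strictly increasing subsequence has length 4, so deletions = 10 − 4 = 6.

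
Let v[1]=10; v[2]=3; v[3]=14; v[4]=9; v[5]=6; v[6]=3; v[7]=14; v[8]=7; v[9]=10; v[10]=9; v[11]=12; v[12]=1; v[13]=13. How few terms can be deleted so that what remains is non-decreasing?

Fewest deletions = n − (longest non-decreasing subsequence).
i:      1  2  3  4  5  6  7  8  9 10 11 12 13
v[i]:  10  3 14  9  6  3 14  7 10  9 12  1 13
dp:     1  1  2  2  2  2  3  3  4  4  5  1  6
max dp = 6, so deletions = 13 − 6 = 7.

7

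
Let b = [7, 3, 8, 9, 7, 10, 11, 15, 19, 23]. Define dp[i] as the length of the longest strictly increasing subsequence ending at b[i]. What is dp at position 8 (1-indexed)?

dp[i] = 1 + max{dp[j] : j<i, b[j]<b[i]} (or 1 if no such j):
i:      1  2  3  4  5  6  7  8  9 10
b[i]:   7  3  8  9  7 10 11 15 19 23
dp:     1  1  2  3  2  4  5  6  7  8
At index 8 the value is 6.

6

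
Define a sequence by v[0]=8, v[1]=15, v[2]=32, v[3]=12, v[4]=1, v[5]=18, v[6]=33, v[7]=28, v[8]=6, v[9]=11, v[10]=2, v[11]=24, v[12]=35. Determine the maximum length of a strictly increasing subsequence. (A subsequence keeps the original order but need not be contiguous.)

5

Track the smallest tail for each achievable length (strict):
8 → extends → [8]
15 → extends → [8, 15]
32 → extends → [8, 15, 32]
12 → replaces 15 → [8, 12, 32]
1 → replaces 8 → [1, 12, 32]
18 → replaces 32 → [1, 12, 18]
33 → extends → [1, 12, 18, 33]
28 → replaces 33 → [1, 12, 18, 28]
6 → replaces 12 → [1, 6, 18, 28]
11 → replaces 18 → [1, 6, 11, 28]
2 → replaces 6 → [1, 2, 11, 28]
24 → replaces 28 → [1, 2, 11, 24]
35 → extends → [1, 2, 11, 24, 35]
Five tails, so the longest strictly increasing subsequence has length 5 (e.g. 8, 15, 32, 33, 35).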